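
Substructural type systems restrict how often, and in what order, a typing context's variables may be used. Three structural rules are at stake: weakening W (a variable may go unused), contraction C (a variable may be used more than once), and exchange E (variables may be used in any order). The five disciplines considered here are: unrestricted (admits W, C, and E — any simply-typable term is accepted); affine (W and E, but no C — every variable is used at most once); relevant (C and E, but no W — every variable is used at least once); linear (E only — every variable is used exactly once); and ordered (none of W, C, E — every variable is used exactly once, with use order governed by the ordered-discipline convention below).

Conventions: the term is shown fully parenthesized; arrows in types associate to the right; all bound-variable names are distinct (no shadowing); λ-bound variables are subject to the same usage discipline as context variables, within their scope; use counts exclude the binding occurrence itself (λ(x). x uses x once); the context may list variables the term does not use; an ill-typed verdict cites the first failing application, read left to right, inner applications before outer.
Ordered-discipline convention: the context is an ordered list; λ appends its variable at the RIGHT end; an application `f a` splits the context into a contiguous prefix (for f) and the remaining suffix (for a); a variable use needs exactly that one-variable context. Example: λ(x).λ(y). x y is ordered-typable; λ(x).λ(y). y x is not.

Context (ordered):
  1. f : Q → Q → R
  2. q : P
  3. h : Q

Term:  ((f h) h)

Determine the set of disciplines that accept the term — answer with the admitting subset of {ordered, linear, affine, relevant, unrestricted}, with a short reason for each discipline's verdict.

admitting disciplines: unrestricted
variable uses: f: 1; q: 0; h: 2
left-to-right use order: f, h, h
typing: well-typed at R
ordered: ✗, needs contraction — h ×2; unused: q — weakening required
linear: ✗, needs contraction — h ×2; unused: q — weakening required
affine: ✗, needs contraction — h ×2
relevant: ✗, unused: q — weakening required
unrestricted: ✓, well-typed at R; no restrictions here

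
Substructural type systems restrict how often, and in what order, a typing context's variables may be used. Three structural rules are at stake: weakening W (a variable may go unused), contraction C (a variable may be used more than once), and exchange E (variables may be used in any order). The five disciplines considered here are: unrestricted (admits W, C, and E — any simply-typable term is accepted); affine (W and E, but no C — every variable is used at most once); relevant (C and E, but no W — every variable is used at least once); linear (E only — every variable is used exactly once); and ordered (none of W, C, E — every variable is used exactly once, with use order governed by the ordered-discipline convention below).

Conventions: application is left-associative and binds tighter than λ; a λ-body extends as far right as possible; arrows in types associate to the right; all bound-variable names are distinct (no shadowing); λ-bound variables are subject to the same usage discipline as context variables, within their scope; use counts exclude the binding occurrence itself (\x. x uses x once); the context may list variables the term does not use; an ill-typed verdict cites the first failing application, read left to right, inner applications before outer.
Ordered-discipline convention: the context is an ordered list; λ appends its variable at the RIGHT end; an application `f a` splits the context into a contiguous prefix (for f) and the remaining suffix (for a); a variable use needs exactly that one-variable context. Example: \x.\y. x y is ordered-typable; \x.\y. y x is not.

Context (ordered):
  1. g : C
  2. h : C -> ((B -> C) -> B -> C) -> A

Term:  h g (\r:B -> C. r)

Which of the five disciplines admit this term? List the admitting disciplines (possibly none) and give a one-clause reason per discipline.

admitted by: linear, affine, relevant, unrestricted
usage: g=1, h=1, r (bound)=1
left-to-right use order: h, g, r
typing: well-typed at A
ordered: ✗, needs exchange: uses follow h, g, r
linear: ✓, g, h, r: one use apiece
affine: ✓, no duplicate uses among g, h, r
relevant: ✓, none of g, h, r goes unused
unrestricted: ✓, type-checks (A) and nothing is barred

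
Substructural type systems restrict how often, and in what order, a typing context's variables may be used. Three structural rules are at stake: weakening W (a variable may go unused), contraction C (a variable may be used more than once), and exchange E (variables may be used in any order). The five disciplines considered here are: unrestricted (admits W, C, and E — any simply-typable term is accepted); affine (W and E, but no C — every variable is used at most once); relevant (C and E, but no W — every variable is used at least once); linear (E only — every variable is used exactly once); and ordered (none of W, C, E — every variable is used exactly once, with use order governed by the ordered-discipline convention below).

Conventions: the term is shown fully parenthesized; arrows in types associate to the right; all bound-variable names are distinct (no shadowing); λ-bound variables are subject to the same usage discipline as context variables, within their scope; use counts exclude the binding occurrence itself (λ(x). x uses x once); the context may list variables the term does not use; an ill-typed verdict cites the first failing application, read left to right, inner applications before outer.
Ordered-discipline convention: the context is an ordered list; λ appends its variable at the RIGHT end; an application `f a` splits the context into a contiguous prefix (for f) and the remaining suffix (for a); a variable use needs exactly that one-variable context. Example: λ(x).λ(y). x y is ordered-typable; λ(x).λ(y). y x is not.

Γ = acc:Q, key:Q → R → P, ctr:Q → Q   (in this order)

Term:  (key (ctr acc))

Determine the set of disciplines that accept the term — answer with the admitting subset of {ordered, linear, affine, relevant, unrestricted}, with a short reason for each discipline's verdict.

accepted by: linear, affine, relevant, unrestricted
variable uses: acc=1; key=1; ctr=1
use order (left to right): key, ctr, acc
typing: ✓ — R → P
ordered: ✗, no ordered split (uses run key, ctr, acc)
linear: ✓, single use per variable (acc, key, ctr)
affine: ✓, at most one use each (acc, key, ctr)
relevant: ✓, acc, key, ctr: all used, weakening unneeded
unrestricted: ✓, type-checks (R → P) and nothing is barred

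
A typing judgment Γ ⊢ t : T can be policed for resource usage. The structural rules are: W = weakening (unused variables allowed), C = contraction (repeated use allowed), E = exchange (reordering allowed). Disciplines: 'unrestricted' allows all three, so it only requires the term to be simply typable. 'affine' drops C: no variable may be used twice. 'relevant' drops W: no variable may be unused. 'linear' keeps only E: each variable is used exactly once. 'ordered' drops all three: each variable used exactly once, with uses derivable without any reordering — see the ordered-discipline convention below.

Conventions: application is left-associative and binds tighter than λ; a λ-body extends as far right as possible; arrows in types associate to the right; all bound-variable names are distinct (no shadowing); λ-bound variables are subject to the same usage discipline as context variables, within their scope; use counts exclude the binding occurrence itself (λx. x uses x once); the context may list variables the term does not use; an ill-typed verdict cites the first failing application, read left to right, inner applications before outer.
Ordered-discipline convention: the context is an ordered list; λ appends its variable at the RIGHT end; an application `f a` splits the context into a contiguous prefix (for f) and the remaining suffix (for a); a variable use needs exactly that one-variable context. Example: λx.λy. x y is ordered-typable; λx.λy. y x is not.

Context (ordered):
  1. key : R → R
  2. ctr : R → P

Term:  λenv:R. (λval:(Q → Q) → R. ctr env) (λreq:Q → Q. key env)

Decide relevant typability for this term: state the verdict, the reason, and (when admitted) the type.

no — unused: val, req — weakening required
variable uses: key=1; ctr=1; env [bound]=2; val [bound]=0; req [bound]=0
left-to-right use order: ctr, env, key, env
typing: ✓ — R → P
per-discipline verdicts: ordered ✗; linear ✗; affine ✗; relevant ✗; unrestricted ✓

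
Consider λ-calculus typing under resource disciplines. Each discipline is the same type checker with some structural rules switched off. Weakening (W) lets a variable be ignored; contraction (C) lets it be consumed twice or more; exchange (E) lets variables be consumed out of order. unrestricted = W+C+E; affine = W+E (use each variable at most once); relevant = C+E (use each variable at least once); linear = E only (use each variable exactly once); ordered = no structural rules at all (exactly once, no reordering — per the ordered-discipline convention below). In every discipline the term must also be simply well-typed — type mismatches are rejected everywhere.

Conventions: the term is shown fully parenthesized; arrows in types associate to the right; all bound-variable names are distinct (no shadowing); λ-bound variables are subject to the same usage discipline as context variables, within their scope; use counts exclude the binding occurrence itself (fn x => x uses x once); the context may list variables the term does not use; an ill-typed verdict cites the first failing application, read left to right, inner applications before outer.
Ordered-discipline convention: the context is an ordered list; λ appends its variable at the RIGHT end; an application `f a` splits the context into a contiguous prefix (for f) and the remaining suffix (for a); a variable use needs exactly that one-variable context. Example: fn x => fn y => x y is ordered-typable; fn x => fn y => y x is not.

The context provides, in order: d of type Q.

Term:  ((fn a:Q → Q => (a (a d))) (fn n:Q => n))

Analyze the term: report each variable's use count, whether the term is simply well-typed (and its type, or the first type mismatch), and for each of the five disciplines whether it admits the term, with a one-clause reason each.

variable uses: d ×1; a (bound) ×2; n (bound) ×1
order of uses: a, a, d, n
typing: well-typed at Q
ordered: ✗ — repeated use of a ×2
linear: ✗ — repeated use of a ×2
affine: ✗ — repeated use of a ×2
relevant: ✓ — at least one use each (d, a, n)
unrestricted: ✓ — type-checks (Q) and nothing is barred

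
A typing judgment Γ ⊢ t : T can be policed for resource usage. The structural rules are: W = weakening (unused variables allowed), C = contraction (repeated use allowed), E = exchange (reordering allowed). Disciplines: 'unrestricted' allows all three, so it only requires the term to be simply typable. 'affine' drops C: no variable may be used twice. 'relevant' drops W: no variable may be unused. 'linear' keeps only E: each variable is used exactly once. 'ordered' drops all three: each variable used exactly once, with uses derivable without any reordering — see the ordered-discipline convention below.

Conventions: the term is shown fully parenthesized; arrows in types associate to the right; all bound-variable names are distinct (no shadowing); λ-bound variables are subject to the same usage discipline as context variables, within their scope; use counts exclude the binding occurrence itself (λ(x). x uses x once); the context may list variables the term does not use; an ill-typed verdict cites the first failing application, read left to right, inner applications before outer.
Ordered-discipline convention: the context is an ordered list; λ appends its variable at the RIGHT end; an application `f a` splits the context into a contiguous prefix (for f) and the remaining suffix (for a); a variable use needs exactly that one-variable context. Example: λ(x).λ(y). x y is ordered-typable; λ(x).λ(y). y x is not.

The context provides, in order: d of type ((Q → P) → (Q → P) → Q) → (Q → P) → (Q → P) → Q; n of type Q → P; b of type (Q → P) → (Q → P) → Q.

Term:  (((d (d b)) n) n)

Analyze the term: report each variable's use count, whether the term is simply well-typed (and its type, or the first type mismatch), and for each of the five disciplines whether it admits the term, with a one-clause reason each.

counts: d: 2, n: 2, b: 1
uses in reading order: d, d, b, n, n
typing: well-typed at Q
ordered ✗ (needs contraction — d ×2, n ×2)
linear ✗ (needs contraction — d ×2, n ×2)
affine ✗ (needs contraction — d ×2, n ×2)
relevant ✓ (d, n, b: all used, weakening unneeded)
unrestricted ✓ (typability at Q is all that's needed)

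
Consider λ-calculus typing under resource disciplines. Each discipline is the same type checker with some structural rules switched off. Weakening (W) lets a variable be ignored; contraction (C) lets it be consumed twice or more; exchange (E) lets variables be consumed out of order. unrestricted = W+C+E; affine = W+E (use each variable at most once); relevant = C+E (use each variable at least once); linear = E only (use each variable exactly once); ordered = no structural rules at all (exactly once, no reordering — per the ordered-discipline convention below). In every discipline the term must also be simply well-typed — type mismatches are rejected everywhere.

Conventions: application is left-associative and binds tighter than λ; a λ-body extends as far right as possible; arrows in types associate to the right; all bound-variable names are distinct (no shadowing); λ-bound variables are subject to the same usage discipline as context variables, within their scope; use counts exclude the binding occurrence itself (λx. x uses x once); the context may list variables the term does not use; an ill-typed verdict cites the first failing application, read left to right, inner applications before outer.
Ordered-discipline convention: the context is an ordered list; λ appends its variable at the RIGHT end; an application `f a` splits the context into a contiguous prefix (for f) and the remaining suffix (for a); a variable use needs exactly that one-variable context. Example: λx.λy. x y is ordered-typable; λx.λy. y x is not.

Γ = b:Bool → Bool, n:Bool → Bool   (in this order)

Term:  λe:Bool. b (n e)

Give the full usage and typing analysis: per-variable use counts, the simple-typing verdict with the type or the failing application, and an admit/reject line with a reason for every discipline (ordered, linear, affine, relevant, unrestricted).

use counts: b ×1, n ×1, e [bound] ×1
order of uses: b, n, e
typing: the term checks, with type Bool → Bool
ordered: ✓, single-use (b, n, e), ordered derivation ok
linear: ✓, single use per variable (b, n, e)
affine: ✓, at most one use each (b, n, e)
relevant: ✓, b, n, e: all used, weakening unneeded
unrestricted: ✓, typability at Bool → Bool is all that's needed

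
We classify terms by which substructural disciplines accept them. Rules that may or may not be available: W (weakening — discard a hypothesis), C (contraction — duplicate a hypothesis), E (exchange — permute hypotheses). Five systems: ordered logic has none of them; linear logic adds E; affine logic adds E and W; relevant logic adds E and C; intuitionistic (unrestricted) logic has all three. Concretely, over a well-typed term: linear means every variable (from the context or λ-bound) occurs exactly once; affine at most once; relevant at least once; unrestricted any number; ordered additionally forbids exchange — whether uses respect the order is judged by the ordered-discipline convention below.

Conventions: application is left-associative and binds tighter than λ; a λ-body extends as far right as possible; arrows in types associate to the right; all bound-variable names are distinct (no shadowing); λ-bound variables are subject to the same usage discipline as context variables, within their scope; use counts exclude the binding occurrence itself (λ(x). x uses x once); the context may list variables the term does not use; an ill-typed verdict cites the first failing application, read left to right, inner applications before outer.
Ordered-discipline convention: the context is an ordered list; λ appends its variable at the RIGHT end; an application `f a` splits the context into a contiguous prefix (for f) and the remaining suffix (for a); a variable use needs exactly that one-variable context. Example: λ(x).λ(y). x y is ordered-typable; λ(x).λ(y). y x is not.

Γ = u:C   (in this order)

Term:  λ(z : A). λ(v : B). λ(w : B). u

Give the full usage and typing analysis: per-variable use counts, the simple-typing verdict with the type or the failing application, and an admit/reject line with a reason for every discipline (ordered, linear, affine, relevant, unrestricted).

use counts: u=1; z [bound]=0; v [bound]=0; w [bound]=0
use order (left to right): u
typing: ✓ — A -> B -> B -> C
ordered ✗ (unused: z, v, w — weakening required)
linear ✗ (unused: z, v, w — weakening required)
affine ✓ (at most one use each (u, z, v, w))
relevant ✗ (unused: z, v, w — weakening required)
unrestricted ✓ (type-checks (A -> B -> B -> C) and nothing is barred)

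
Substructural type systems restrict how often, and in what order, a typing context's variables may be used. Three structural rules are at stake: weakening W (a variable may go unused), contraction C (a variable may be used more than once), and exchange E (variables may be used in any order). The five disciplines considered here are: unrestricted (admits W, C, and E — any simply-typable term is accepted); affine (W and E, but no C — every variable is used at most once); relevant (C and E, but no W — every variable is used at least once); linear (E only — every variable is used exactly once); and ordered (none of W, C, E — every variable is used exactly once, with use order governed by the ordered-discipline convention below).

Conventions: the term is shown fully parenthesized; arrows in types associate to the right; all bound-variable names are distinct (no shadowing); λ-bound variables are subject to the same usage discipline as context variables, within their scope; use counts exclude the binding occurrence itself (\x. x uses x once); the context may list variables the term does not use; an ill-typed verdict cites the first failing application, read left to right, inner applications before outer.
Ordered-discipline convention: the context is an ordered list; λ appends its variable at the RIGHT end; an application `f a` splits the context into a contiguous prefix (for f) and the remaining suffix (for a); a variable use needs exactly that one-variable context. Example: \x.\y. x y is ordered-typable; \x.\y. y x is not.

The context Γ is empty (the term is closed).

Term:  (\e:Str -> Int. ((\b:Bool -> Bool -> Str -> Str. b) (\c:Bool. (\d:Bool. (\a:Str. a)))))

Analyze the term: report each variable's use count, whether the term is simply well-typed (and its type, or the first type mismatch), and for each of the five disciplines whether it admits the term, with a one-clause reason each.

counts: e [bound]=0; b [bound]=1; c [bound]=0; d [bound]=0; a [bound]=1
order of uses: b, a
typing: well-typed at (Str -> Int) -> Bool -> Bool -> Str -> Str
ordered: ✗, e, c, d left unused
linear: ✗, e, c, d left unused
affine: ✓, e, b, c, d, a: no repeats, contraction unneeded
relevant: ✗, e, c, d left unused
unrestricted: ✓, well-typed at (Str -> Int) -> Bool -> Bool -> Str -> Str; no restrictions here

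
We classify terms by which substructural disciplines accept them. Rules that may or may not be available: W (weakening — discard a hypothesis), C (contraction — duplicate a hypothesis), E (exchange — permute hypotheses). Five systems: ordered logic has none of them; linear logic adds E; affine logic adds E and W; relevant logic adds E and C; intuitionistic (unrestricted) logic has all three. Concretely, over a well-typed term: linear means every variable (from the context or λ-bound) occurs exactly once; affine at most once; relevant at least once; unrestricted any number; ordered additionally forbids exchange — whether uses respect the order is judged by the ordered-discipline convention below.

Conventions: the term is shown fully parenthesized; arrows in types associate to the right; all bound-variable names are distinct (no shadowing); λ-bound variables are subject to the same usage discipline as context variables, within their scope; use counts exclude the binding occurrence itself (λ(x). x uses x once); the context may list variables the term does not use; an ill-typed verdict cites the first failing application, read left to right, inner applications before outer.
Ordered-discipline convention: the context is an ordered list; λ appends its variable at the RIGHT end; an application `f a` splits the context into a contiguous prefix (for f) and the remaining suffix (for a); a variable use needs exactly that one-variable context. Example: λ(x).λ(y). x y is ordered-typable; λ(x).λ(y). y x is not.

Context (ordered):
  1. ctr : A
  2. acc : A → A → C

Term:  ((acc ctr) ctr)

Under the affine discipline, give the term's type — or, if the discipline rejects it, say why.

not well-typed under affine — repeated use of ctr ×2
counts: ctr: 2, acc: 1
use order (left to right): acc, ctr, ctr
typing: well-typed — term : C
across the five disciplines: ordered ✗; linear ✗; affine ✗; relevant ✓; unrestricted ✓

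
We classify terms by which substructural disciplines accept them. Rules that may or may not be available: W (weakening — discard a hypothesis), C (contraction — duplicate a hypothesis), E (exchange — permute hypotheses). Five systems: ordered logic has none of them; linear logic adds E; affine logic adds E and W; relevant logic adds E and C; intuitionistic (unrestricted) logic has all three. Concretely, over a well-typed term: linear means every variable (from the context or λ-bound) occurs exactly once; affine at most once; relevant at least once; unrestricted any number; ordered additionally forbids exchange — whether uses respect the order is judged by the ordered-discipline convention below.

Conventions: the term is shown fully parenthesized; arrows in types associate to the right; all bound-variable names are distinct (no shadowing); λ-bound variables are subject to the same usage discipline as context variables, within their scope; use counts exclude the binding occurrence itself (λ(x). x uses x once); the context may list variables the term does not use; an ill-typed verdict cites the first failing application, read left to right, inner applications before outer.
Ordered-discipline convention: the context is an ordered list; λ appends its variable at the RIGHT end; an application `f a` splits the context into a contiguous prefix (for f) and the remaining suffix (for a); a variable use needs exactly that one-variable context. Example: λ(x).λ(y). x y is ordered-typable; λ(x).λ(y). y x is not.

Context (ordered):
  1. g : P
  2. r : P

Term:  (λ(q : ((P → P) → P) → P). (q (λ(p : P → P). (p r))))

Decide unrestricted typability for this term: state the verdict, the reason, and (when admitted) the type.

yes — typability at (((P → P) → P) → P) → P is all that's needed; term : (((P → P) → P) → P) → P
counts: g: 0×, r: 1×, q (bound): 1×, p (bound): 1×
uses in reading order: q, p, r
typing: well-typed — term : (((P → P) → P) → P) → P
all disciplines: ordered ✗ · linear ✗ · affine ✓ · relevant ✗ · unrestricted ✓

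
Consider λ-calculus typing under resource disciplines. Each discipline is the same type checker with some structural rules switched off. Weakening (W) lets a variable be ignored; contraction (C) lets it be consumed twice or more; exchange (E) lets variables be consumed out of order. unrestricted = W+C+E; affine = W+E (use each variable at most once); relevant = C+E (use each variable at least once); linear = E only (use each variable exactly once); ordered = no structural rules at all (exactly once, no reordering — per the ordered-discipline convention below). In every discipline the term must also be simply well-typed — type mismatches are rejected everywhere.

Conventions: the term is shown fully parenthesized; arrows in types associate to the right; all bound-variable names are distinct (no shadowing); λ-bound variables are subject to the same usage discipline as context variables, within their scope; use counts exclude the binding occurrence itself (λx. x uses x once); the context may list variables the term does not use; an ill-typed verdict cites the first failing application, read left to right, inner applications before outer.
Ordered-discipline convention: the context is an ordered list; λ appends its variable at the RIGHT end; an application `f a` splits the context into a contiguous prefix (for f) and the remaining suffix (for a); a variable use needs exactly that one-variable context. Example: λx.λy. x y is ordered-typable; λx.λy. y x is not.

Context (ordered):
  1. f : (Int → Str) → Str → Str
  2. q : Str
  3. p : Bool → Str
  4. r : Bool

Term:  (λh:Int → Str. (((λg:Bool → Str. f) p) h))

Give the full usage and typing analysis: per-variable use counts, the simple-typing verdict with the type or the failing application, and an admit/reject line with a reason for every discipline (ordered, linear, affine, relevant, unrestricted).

use counts: f=1, q=0, p=1, r=0, h (λ-bound)=1, g (λ-bound)=0
uses in reading order: f, p, h
typing: well-typed — term : (Int → Str) → Str → Str
ordered: ✗, unused: q, r, g — weakening required
linear: ✗, unused: q, r, g — weakening required
affine: ✓, none of f, q, p, r, h, g used more than once
relevant: ✗, unused: q, r, g — weakening required
unrestricted: ✓, typability at (Int → Str) → Str → Str is all that's needed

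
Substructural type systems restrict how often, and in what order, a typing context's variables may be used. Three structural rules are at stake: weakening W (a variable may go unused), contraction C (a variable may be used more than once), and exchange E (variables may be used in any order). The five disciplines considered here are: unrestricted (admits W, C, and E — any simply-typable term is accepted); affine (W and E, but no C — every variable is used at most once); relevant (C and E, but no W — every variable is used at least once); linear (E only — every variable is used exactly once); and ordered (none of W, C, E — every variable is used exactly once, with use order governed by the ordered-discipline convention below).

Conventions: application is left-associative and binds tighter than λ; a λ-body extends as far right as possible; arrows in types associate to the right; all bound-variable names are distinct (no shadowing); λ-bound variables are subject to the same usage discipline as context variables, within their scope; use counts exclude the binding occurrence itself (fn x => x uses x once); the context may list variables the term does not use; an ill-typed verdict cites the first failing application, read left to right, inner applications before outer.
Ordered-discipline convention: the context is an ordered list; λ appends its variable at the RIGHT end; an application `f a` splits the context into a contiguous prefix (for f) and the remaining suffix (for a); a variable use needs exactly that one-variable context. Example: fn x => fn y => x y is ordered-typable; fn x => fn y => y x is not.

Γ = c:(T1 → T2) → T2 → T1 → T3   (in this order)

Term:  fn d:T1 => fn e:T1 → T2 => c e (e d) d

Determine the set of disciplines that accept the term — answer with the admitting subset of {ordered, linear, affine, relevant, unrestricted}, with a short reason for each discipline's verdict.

admitted by: relevant, unrestricted
usage: c: 1; d (bound): 2; e (bound): 2
order of uses: c, e, e, d, d
typing: ✓ — T1 → (T1 → T2) → T3
ordered: ✗ — repeated use of d ×2, e ×2
linear: ✗ — repeated use of d ×2, e ×2
affine: ✗ — repeated use of d ×2, e ×2
relevant: ✓ — at least one use each (c, d, e)
unrestricted: ✓ — simply typable at T1 → (T1 → T2) → T3; W, C, E all held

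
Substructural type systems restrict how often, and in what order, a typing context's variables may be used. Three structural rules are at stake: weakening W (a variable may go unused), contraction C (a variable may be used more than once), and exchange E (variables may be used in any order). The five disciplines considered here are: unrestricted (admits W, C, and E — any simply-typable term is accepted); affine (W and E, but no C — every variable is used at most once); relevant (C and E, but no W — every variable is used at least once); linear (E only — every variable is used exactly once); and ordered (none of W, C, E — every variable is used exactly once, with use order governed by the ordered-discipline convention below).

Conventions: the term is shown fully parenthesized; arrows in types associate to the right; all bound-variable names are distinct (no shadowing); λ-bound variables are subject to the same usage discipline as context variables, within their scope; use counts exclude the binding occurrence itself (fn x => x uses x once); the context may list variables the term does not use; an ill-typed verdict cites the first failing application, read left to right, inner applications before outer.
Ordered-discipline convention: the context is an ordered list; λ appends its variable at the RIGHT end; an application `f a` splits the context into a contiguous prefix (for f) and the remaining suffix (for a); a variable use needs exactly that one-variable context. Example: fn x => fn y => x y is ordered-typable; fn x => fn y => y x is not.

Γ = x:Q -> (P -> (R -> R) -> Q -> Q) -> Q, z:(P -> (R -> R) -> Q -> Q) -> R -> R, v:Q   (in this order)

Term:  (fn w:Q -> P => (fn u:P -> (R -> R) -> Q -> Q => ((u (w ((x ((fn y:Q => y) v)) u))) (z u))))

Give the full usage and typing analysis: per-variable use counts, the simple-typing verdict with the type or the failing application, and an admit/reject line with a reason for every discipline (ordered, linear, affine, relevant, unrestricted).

use counts: x: 1×, z: 1×, v: 1×, w (λ-bound): 1×, u (λ-bound): 3×, y (λ-bound): 1×
left-to-right use order: u, w, x, y, v, u, z, u
typing: ✓ — (Q -> P) -> (P -> (R -> R) -> Q -> Q) -> Q -> Q
ordered ✗ (repeated use of u ×3)
linear ✗ (repeated use of u ×3)
affine ✗ (repeated use of u ×3)
relevant ✓ (x, z, v, w, u, y: all used, weakening unneeded)
unrestricted ✓ (well-typed at (Q -> P) -> (P -> (R -> R) -> Q -> Q) -> Q -> Q; no restrictions here)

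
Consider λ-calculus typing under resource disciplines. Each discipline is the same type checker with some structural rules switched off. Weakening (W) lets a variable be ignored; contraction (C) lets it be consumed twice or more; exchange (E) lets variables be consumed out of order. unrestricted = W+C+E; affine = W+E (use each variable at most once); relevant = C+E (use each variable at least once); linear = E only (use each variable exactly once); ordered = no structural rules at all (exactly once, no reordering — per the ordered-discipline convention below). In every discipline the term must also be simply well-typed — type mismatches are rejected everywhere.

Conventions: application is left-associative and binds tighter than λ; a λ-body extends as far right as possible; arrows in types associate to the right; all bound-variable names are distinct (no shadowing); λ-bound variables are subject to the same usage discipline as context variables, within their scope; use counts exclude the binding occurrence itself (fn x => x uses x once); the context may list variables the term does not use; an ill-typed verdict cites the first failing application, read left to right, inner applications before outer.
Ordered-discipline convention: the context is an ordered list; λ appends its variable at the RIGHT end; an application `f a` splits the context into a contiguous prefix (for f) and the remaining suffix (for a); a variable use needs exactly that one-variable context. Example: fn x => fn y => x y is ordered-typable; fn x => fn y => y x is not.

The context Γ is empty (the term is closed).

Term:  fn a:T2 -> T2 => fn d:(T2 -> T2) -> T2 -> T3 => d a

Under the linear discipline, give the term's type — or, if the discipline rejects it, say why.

term : (T2 -> T2) -> ((T2 -> T2) -> T2 -> T3) -> T2 -> T3
variable uses: a [bound]: 1×; d [bound]: 1×
uses in reading order: d, a
typing: well-typed at (T2 -> T2) -> ((T2 -> T2) -> T2 -> T3) -> T2 -> T3
all disciplines: ordered ✗ · linear ✓ · affine ✓ · relevant ✓ · unrestricted ✓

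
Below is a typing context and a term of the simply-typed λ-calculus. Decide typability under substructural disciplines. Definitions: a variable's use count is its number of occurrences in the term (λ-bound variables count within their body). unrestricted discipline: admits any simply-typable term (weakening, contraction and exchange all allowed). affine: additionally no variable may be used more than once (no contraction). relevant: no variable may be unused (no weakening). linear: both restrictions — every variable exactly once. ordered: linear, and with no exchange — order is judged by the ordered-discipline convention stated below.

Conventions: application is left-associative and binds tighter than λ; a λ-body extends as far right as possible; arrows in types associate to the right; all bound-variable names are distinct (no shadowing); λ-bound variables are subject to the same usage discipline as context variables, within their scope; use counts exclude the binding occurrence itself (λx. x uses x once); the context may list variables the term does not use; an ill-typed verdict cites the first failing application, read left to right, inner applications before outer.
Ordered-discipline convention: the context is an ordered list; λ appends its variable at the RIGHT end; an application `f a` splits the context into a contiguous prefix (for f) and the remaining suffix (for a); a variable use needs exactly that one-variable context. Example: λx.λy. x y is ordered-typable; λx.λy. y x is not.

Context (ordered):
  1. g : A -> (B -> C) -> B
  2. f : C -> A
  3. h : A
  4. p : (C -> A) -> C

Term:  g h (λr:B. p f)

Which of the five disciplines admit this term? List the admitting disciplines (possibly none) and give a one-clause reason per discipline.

admitted in: affine, unrestricted
use counts: g ×1, f ×1, h ×1, p ×1, r [bound] ×0
use order (left to right): g, h, p, f
typing: the term checks, with type B
ordered: ✗, needs weakening: r unused
linear: ✗, needs weakening: r unused
affine: ✓, no duplicate uses among g, f, h, p, r
relevant: ✗, needs weakening: r unused
unrestricted: ✓, type-checks (B) and nothing is barred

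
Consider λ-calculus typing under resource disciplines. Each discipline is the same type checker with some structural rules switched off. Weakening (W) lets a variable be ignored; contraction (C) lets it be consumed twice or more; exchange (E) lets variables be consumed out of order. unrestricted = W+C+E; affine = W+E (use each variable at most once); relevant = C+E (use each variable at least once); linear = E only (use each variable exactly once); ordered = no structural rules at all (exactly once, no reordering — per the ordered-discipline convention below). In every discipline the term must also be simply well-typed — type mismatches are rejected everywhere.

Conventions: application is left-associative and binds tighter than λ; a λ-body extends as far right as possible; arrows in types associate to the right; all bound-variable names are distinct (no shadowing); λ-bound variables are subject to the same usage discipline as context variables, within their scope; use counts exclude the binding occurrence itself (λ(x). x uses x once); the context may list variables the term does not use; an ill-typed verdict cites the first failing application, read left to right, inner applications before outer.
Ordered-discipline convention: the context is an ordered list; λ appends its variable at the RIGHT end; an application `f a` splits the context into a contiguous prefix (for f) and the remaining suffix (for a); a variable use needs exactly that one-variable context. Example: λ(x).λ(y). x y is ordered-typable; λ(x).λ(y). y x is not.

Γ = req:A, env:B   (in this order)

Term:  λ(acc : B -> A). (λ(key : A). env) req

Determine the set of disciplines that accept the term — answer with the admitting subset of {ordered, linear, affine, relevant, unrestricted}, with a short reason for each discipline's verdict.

admitted in: affine, unrestricted
variable uses: req ×1; env ×1; acc (λ-bound) ×0; key (λ-bound) ×0
left-to-right use order: env, req
typing: well-typed — term : (B -> A) -> B
ordered: ✗ — acc, key never used (weakening)
linear: ✗ — acc, key never used (weakening)
affine: ✓ — at most one use each (req, env, acc, key)
relevant: ✗ — acc, key never used (weakening)
unrestricted: ✓ — typability at (B -> A) -> B is all that's needed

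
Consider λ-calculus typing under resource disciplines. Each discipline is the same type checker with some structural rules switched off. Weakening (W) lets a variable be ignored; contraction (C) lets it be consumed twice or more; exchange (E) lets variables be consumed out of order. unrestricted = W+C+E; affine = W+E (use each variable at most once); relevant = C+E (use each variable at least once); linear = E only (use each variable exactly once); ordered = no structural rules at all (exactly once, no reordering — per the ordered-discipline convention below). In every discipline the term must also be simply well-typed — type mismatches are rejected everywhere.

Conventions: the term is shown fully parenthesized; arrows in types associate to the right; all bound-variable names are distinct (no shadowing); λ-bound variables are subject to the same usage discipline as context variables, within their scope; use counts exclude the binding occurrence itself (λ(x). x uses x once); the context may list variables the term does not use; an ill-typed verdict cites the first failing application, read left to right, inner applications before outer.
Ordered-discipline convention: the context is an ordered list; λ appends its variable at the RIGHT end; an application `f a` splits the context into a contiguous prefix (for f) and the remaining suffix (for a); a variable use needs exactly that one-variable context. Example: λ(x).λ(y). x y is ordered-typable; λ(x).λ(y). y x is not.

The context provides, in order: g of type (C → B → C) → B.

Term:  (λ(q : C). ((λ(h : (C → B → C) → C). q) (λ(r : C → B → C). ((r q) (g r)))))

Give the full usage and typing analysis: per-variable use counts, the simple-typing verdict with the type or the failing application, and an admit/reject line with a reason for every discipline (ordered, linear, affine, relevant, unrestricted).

counts: g ×1, q [bound] ×2, h [bound] ×0, r [bound] ×2
use order (left to right): q, r, q, g, r
typing: the term checks, with type C → C
ordered: ✗ — uses contraction: q ×2, r ×2; unused: h — weakening required
linear: ✗ — uses contraction: q ×2, r ×2; unused: h — weakening required
affine: ✗ — uses contraction: q ×2, r ×2
relevant: ✗ — unused: h — weakening required
unrestricted: ✓ — type-checks (C → C) and nothing is barred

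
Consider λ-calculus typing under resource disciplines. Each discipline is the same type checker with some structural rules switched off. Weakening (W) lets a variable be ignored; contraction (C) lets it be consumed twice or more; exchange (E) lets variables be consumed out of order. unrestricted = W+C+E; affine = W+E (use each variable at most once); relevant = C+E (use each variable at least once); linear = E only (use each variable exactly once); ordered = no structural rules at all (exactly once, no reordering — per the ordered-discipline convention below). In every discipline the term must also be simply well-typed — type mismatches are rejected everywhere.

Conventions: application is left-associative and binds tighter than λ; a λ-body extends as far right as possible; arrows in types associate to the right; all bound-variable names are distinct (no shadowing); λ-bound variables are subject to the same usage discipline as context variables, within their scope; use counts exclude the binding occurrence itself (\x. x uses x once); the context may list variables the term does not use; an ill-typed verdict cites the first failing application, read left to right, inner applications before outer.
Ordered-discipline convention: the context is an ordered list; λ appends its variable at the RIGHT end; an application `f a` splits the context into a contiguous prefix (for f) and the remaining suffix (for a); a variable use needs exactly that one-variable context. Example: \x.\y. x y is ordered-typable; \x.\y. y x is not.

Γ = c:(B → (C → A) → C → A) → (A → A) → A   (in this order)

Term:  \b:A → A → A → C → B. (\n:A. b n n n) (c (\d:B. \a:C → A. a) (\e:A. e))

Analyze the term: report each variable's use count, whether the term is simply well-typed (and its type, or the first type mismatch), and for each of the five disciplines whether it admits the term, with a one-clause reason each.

variable uses: c=1, b [bound]=1, n [bound]=3, d [bound]=0, a [bound]=1, e [bound]=1
uses in reading order: b, n, n, n, c, a, e
typing: well-typed — term : (A → A → A → C → B) → C → B
ordered ✗ (needs contraction — n ×3; d left unused)
linear ✗ (needs contraction — n ×3; d left unused)
affine ✗ (needs contraction — n ×3)
relevant ✗ (d left unused)
unrestricted ✓ (well-typed at (A → A → A → C → B) → C → B; no restrictions here)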